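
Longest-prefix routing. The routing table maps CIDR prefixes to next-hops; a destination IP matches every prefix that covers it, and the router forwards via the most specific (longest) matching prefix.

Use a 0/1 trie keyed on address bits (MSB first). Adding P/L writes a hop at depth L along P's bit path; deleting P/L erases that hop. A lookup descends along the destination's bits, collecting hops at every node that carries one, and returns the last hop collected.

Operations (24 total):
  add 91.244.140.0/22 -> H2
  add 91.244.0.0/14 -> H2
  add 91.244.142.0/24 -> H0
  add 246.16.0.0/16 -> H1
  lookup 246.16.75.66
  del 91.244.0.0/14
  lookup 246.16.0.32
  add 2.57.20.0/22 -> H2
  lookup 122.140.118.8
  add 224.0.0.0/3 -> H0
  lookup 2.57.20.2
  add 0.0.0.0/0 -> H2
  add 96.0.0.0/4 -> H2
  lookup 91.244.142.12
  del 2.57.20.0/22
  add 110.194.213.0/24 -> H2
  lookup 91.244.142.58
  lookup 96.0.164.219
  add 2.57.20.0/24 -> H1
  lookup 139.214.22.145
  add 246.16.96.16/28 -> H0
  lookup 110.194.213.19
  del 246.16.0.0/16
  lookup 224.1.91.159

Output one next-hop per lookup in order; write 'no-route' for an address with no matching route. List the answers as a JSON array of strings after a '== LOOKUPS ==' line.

Trace:
  add 91.244.140.0/22 -> H2 at depth 22
  add 91.244.0.0/14 -> H2 at depth 14
  add 91.244.142.0/24 -> H0 at depth 24
  add 246.16.0.0/16 -> H1 at depth 16
  Q 246.16.75.66: descend 1111011000010000 ; hops seen [H1] ; pick H1
  del 91.244.0.0/14 (clear depth 14)
  Q 246.16.0.32: descend 1111011000010000 ; hops seen [H1] ; pick H1
  add 2.57.20.0/22 -> H2 at depth 22
  Q 122.140.118.8: descend 01 ; hops seen [∅] ; pick no-route
  add 224.0.0.0/3 -> H0 at depth 3
  Q 2.57.20.2: descend 0000001000111001000101 ; hops seen [H2] ; pick H2
  add 0.0.0.0/0 -> H2 at depth 0
  add 96.0.0.0/4 -> H2 at depth 4
  Q 91.244.142.12: descend 010110111111010010001110 ; hops seen [H2,H2,H0] ; pick H0
  del 2.57.20.0/22 (clear depth 22)
  add 110.194.213.0/24 -> H2 at depth 24
  Q 91.244.142.58: descend 010110111111010010001110 ; hops seen [H2,H2,H0] ; pick H0
  Q 96.0.164.219: descend 0110 ; hops seen [H2,H2] ; pick H2
  add 2.57.20.0/24 -> H1 at depth 24
  Q 139.214.22.145: descend 1 ; hops seen [H2] ; pick H2
  add 246.16.96.16/28 -> H0 at depth 28
  Q 110.194.213.19: descend 011011101100001011010101 ; hops seen [H2,H2,H2] ; pick H2
  del 246.16.0.0/16 (clear depth 16)
  Q 224.1.91.159: descend 111 ; hops seen [H2,H0] ; pick H0

== LOOKUPS ==
["H1","H1","no-route","H2","H0","H0","H2","H2","H2","H0"]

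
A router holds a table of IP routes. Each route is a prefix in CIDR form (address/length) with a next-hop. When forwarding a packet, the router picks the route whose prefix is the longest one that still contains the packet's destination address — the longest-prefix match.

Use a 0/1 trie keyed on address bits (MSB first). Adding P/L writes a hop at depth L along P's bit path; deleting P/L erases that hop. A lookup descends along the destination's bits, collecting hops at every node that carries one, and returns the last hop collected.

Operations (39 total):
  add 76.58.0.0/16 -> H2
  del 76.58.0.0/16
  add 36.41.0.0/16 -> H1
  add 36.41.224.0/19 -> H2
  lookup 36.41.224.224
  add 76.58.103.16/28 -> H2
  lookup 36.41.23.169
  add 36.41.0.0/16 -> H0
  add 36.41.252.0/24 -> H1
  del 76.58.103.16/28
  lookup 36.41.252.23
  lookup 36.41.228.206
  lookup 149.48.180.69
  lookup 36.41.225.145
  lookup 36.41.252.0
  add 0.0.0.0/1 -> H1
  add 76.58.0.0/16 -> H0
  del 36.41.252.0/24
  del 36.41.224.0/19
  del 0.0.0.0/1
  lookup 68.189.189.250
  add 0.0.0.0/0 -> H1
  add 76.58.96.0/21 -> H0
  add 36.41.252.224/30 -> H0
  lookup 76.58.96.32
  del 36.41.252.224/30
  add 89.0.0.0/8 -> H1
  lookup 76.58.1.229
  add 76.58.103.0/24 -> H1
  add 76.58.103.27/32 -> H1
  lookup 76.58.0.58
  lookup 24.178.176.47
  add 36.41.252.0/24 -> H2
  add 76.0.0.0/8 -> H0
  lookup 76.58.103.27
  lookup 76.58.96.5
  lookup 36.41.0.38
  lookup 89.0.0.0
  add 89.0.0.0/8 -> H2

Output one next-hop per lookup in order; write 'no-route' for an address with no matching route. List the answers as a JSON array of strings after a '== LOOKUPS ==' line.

Apply in order:
  add 76.58.0.0/16 -> H2 at depth 16
  - 76.58.0.0/16 clear@16
  add 36.41.0.0/16 -> H1 at depth 16
  add 36.41.224.0/19 -> H2 at depth 19
  Q 36.41.224.224: descend 0010010000101001111 ; hops seen [H1,H2] ; pick H2
  add 76.58.103.16/28 -> H2 at depth 28
  Q 36.41.23.169: descend 0010010000101001 ; hops seen [H1] ; pick H1
  add 36.41.0.0/16 -> H0 at depth 16
  add 36.41.252.0/24 -> H1 at depth 24
  - 76.58.103.16/28 clear@28
  Q 36.41.252.23: descend 001001000010100111111100 ; hops seen [H0,H2,H1] ; pick H1
  Q 36.41.228.206: descend 0010010000101001111 ; hops seen [H0,H2] ; pick H2
  Q 149.48.180.69: descend ε ; hops seen [∅] ; pick no-route
  Q 36.41.225.145: descend 0010010000101001111 ; hops seen [H0,H2] ; pick H2
  Q 36.41.252.0: descend 001001000010100111111100 ; hops seen [H0,H2,H1] ; pick H1
  add 0.0.0.0/1 -> H1 at depth 1
  add 76.58.0.0/16 -> H0 at depth 16
  - 36.41.252.0/24 clear@24
  - 36.41.224.0/19 clear@19
  - 0.0.0.0/1 clear@1
  Q 68.189.189.250: descend 0100 ; hops seen [∅] ; pick no-route
  add 0.0.0.0/0 -> H1 at depth 0
  add 76.58.96.0/21 -> H0 at depth 21
  add 36.41.252.224/30 -> H0 at depth 30
  Q 76.58.96.32: descend 010011000011101001100 ; hops seen [H1,H0,H0] ; pick H0
  - 36.41.252.224/30 clear@30
  add 89.0.0.0/8 -> H1 at depth 8
  Q 76.58.1.229: descend 01001100001110100 ; hops seen [H1,H0] ; pick H0
  add 76.58.103.0/24 -> H1 at depth 24
  add 76.58.103.27/32 -> H1 at depth 32
  Q 76.58.0.58: descend 01001100001110100 ; hops seen [H1,H0] ; pick H0
  Q 24.178.176.47: descend 00 ; hops seen [H1] ; pick H1
  add 36.41.252.0/24 -> H2 at depth 24
  add 76.0.0.0/8 -> H0 at depth 8
  Q 76.58.103.27: descend 01001100001110100110011100011011 ; hops seen [H1,H0,H0,H0,H1,H1] ; pick H1
  Q 76.58.96.5: descend 010011000011101001100 ; hops seen [H1,H0,H0,H0] ; pick H0
  Q 36.41.0.38: descend 0010010000101001 ; hops seen [H1,H0] ; pick H0
  Q 89.0.0.0: descend 01011001 ; hops seen [H1,H1] ; pick H1
  add 89.0.0.0/8 -> H2 at depth 8

== LOOKUPS ==
["H2","H1","H1","H2","no-route","H2","H1","no-route","H0","H0","H0","H1","H1","H0","H0","H1"]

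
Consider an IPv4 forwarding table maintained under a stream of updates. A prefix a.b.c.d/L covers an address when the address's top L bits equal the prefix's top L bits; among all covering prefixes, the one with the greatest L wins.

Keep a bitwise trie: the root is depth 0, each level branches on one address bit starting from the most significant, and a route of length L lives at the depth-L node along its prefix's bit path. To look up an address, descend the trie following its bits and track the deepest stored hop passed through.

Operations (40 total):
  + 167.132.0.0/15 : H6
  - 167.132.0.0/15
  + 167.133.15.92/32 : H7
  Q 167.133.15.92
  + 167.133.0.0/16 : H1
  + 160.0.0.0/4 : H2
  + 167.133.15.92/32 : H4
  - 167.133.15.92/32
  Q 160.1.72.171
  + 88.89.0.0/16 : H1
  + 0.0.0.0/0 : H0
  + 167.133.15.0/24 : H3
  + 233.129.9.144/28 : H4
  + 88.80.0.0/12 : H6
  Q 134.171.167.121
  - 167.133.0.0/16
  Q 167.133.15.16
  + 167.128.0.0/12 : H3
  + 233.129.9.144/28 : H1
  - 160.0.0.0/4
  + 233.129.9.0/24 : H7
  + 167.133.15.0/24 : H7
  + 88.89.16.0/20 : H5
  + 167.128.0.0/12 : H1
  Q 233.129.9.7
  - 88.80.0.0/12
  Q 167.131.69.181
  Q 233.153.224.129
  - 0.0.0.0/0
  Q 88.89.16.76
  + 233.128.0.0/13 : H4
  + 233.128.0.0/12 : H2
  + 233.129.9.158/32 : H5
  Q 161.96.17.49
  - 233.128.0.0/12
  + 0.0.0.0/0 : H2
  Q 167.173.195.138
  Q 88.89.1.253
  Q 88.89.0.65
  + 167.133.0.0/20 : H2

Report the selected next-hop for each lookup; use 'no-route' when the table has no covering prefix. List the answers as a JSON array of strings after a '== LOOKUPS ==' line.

Process each operation:
  add 167.132.0.0/15 -> H6 at depth 15
  del 167.132.0.0/15 (clear depth 15)
  add 167.133.15.92/32 -> H7 at depth 32
  ? 167.133.15.92  path d0:-→d1:-→d2:-→d3:-→d4:-→d5:-→d6:-→d7:-→d8:-→d9:-→d10:-→d11:-→d12:-→d13:-→d14:-→d15:-→d16:-→d17:-→d18:-→d19:-→d20:-→d21:-→d22:-→d23:-→d24:-→d25:-→d26:-→d27:-→d28:-→d29:-→d30:-→d31:-→d32:H7  best=H7
  add 167.133.0.0/16 -> H1 at depth 16
  add 160.0.0.0/4 -> H2 at depth 4
  add 167.133.15.92/32 -> H4 at depth 32
  del 167.133.15.92/32 (clear depth 32)
  ? 160.1.72.171  path d0:-→d1:-→d2:-→d3:-→d4:H2→d5:-  best=H2
  add 88.89.0.0/16 -> H1 at depth 16
  add 0.0.0.0/0 -> H0 at depth 0
  add 167.133.15.0/24 -> H3 at depth 24
  add 233.129.9.144/28 -> H4 at depth 28
  add 88.80.0.0/12 -> H6 at depth 12
  ? 134.171.167.121  path d0:H0→d1:-→d2:-  best=H0
  del 167.133.0.0/16 (clear depth 16)
  ? 167.133.15.16  path d0:H0→d1:-→d2:-→d3:-→d4:H2→d5:-→d6:-→d7:-→d8:-→d9:-→d10:-→d11:-→d12:-→d13:-→d14:-→d15:-→d16:-→d17:-→d18:-→d19:-→d20:-→d21:-→d22:-→d23:-→d24:H3→d25:-  best=H3
  add 167.128.0.0/12 -> H3 at depth 12
  add 233.129.9.144/28 -> H1 at depth 28
  del 160.0.0.0/4 (clear depth 4)
  add 233.129.9.0/24 -> H7 at depth 24
  add 167.133.15.0/24 -> H7 at depth 24
  add 88.89.16.0/20 -> H5 at depth 20
  add 167.128.0.0/12 -> H1 at depth 12
  ? 233.129.9.7  path d0:H0→d1:-→d2:-→d3:-→d4:-→d5:-→d6:-→d7:-→d8:-→d9:-→d10:-→d11:-→d12:-→d13:-→d14:-→d15:-→d16:-→d17:-→d18:-→d19:-→d20:-→d21:-→d22:-→d23:-→d24:H7  best=H7
  del 88.80.0.0/12 (clear depth 12)
  ? 167.131.69.181  path d0:H0→d1:-→d2:-→d3:-→d4:-→d5:-→d6:-→d7:-→d8:-→d9:-→d10:-→d11:-→d12:H1→d13:-  best=H1
  ? 233.153.224.129  path d0:H0→d1:-→d2:-→d3:-→d4:-→d5:-→d6:-→d7:-→d8:-→d9:-→d10:-→d11:-  best=H0
  del 0.0.0.0/0 (clear depth 0)
  ? 88.89.16.76  path d0:-→d1:-→d2:-→d3:-→d4:-→d5:-→d6:-→d7:-→d8:-→d9:-→d10:-→d11:-→d12:-→d13:-→d14:-→d15:-→d16:H1→d17:-→d18:-→d19:-→d20:H5  best=H5
  add 233.128.0.0/13 -> H4 at depth 13
  add 233.128.0.0/12 -> H2 at depth 12
  add 233.129.9.158/32 -> H5 at depth 32
  ? 161.96.17.49  path d0:-→d1:-→d2:-→d3:-→d4:-→d5:-  best=no-route
  del 233.128.0.0/12 (clear depth 12)
  add 0.0.0.0/0 -> H2 at depth 0
  ? 167.173.195.138  path d0:H2→d1:-→d2:-→d3:-→d4:-→d5:-→d6:-→d7:-→d8:-→d9:-→d10:-  best=H2
  ? 88.89.1.253  path d0:H2→d1:-→d2:-→d3:-→d4:-→d5:-→d6:-→d7:-→d8:-→d9:-→d10:-→d11:-→d12:-→d13:-→d14:-→d15:-→d16:H1→d17:-→d18:-→d19:-  best=H1
  ? 88.89.0.65  path d0:H2→d1:-→d2:-→d3:-→d4:-→d5:-→d6:-→d7:-→d8:-→d9:-→d10:-→d11:-→d12:-→d13:-→d14:-→d15:-→d16:H1→d17:-→d18:-→d19:-  best=H1
  add 167.133.0.0/20 -> H2 at depth 20

== LOOKUPS ==
["H7","H2","H0","H3","H7","H1","H0","H5","no-route","H2","H1","H1"]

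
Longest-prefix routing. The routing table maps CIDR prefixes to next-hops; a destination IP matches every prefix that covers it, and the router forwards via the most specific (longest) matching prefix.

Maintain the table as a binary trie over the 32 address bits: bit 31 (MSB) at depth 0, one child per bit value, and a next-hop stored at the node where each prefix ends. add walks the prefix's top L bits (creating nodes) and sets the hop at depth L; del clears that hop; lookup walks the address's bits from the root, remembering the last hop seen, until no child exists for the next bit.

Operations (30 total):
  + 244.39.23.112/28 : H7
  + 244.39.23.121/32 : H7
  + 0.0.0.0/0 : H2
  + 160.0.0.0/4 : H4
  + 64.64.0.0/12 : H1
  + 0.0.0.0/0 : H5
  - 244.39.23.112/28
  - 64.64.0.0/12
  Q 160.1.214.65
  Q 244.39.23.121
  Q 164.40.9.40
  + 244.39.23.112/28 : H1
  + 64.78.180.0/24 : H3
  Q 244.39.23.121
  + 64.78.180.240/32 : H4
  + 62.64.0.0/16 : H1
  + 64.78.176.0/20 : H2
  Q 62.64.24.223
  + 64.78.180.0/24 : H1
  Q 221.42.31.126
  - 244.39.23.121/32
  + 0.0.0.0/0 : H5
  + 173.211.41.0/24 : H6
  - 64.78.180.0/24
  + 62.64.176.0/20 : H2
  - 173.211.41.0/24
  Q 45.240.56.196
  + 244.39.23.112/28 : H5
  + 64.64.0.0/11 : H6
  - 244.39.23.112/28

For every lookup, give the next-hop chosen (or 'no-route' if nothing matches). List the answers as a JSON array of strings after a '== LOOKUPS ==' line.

Trace:
  add 244.39.23.112/28 -> H7 at depth 28
  add 244.39.23.121/32 -> H7 at depth 32
  add 0.0.0.0/0 -> H2 at depth 0
  add 160.0.0.0/4 -> H4 at depth 4
  add 64.64.0.0/12 -> H1 at depth 12
  add 0.0.0.0/0 -> H5 at depth 0
  del 244.39.23.112/28 (clear depth 28)
  del 64.64.0.0/12 (clear depth 12)
  lookup 160.1.214.65: bits 1010 walk d0:H5→d1:-→d2:-→d3:-→d4:H4 -> H4
  lookup 244.39.23.121: bits 11110100001001110001011101111001 walk d0:H5→d1:-→d2:-→d3:-→d4:-→d5:-→d6:-→d7:-→d8:-→d9:-→d10:-→d11:-→d12:-→d13:-→d14:-→d15:-→d16:-→d17:-→d18:-→d19:-→d20:-→d21:-→d22:-→d23:-→d24:-→d25:-→d26:-→d27:-→d28:-→d29:-→d30:-→d31:-→d32:H7 -> H7
  lookup 164.40.9.40: bits 1010 walk d0:H5→d1:-→d2:-→d3:-→d4:H4 -> H4
  add 244.39.23.112/28 -> H1 at depth 28
  add 64.78.180.0/24 -> H3 at depth 24
  lookup 244.39.23.121: bits 11110100001001110001011101111001 walk d0:H5→d1:-→d2:-→d3:-→d4:-→d5:-→d6:-→d7:-→d8:-→d9:-→d10:-→d11:-→d12:-→d13:-→d14:-→d15:-→d16:-→d17:-→d18:-→d19:-→d20:-→d21:-→d22:-→d23:-→d24:-→d25:-→d26:-→d27:-→d28:H1→d29:-→d30:-→d31:-→d32:H7 -> H7
  add 64.78.180.240/32 -> H4 at depth 32
  add 62.64.0.0/16 -> H1 at depth 16
  add 64.78.176.0/20 -> H2 at depth 20
  lookup 62.64.24.223: bits 0011111001000000 walk d0:H5→d1:-→d2:-→d3:-→d4:-→d5:-→d6:-→d7:-→d8:-→d9:-→d10:-→d11:-→d12:-→d13:-→d14:-→d15:-→d16:H1 -> H1
  add 64.78.180.0/24 -> H1 at depth 24
  lookup 221.42.31.126: bits 11 walk d0:H5→d1:-→d2:- -> H5
  del 244.39.23.121/32 (clear depth 32)
  add 0.0.0.0/0 -> H5 at depth 0
  add 173.211.41.0/24 -> H6 at depth 24
  del 64.78.180.0/24 (clear depth 24)
  add 62.64.176.0/20 -> H2 at depth 20
  del 173.211.41.0/24 (clear depth 24)
  lookup 45.240.56.196: bits 001 walk d0:H5→d1:-→d2:-→d3:- -> H5
  add 244.39.23.112/28 -> H5 at depth 28
  add 64.64.0.0/11 -> H6 at depth 11
  del 244.39.23.112/28 (clear depth 28)

== LOOKUPS ==
["H4","H7","H4","H7","H1","H5","H5"]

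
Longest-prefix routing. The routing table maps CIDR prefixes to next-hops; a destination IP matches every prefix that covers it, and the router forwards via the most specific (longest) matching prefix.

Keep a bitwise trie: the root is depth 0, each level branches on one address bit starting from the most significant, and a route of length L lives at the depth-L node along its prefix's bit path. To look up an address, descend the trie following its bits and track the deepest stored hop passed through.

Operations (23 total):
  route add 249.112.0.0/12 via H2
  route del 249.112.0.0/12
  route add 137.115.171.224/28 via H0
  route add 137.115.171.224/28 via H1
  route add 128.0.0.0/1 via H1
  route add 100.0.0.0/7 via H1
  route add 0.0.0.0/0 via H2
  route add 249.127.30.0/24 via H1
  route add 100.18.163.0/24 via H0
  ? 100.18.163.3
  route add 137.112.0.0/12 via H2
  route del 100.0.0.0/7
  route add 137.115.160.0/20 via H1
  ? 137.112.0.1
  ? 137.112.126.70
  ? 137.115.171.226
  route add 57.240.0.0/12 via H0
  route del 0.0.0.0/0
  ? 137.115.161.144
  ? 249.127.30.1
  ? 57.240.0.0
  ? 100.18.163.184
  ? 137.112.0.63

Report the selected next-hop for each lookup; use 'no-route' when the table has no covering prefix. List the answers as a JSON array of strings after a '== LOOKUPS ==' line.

Process each operation:
  add 249.112.0.0/12 -> H2 at depth 12
  del 249.112.0.0/12 (clear depth 12)
  add 137.115.171.224/28 -> H0 at depth 28
  add 137.115.171.224/28 -> H1 at depth 28
  add 128.0.0.0/1 -> H1 at depth 1
  add 100.0.0.0/7 -> H1 at depth 7
  add 0.0.0.0/0 -> H2 at depth 0
  add 249.127.30.0/24 -> H1 at depth 24
  add 100.18.163.0/24 -> H0 at depth 24
  ? 100.18.163.3  path d0:H2→d1:-→d2:-→d3:-→d4:-→d5:-→d6:-→d7:H1→d8:-→d9:-→d10:-→d11:-→d12:-→d13:-→d14:-→d15:-→d16:-→d17:-→d18:-→d19:-→d20:-→d21:-→d22:-→d23:-→d24:H0  best=H0
  add 137.112.0.0/12 -> H2 at depth 12
  del 100.0.0.0/7 (clear depth 7)
  add 137.115.160.0/20 -> H1 at depth 20
  ? 137.112.0.1  path d0:H2→d1:H1→d2:-→d3:-→d4:-→d5:-→d6:-→d7:-→d8:-→d9:-→d10:-→d11:-→d12:H2→d13:-→d14:-  best=H2
  ? 137.112.126.70  path d0:H2→d1:H1→d2:-→d3:-→d4:-→d5:-→d6:-→d7:-→d8:-→d9:-→d10:-→d11:-→d12:H2→d13:-→d14:-  best=H2
  ? 137.115.171.226  path d0:H2→d1:H1→d2:-→d3:-→d4:-→d5:-→d6:-→d7:-→d8:-→d9:-→d10:-→d11:-→d12:H2→d13:-→d14:-→d15:-→d16:-→d17:-→d18:-→d19:-→d20:H1→d21:-→d22:-→d23:-→d24:-→d25:-→d26:-→d27:-→d28:H1  best=H1
  add 57.240.0.0/12 -> H0 at depth 12
  del 0.0.0.0/0 (clear depth 0)
  ? 137.115.161.144  path d0:-→d1:H1→d2:-→d3:-→d4:-→d5:-→d6:-→d7:-→d8:-→d9:-→d10:-→d11:-→d12:H2→d13:-→d14:-→d15:-→d16:-→d17:-→d18:-→d19:-→d20:H1  best=H1
  ? 249.127.30.1  path d0:-→d1:H1→d2:-→d3:-→d4:-→d5:-→d6:-→d7:-→d8:-→d9:-→d10:-→d11:-→d12:-→d13:-→d14:-→d15:-→d16:-→d17:-→d18:-→d19:-→d20:-→d21:-→d22:-→d23:-→d24:H1  best=H1
  ? 57.240.0.0  path d0:-→d1:-→d2:-→d3:-→d4:-→d5:-→d6:-→d7:-→d8:-→d9:-→d10:-→d11:-→d12:H0  best=H0
  ? 100.18.163.184  path d0:-→d1:-→d2:-→d3:-→d4:-→d5:-→d6:-→d7:-→d8:-→d9:-→d10:-→d11:-→d12:-→d13:-→d14:-→d15:-→d16:-→d17:-→d18:-→d19:-→d20:-→d21:-→d22:-→d23:-→d24:H0  best=H0
  ? 137.112.0.63  path d0:-→d1:H1→d2:-→d3:-→d4:-→d5:-→d6:-→d7:-→d8:-→d9:-→d10:-→d11:-→d12:H2→d13:-→d14:-  best=H2

== LOOKUPS ==
["H0","H2","H2","H1","H1","H1","H0","H0","H2"]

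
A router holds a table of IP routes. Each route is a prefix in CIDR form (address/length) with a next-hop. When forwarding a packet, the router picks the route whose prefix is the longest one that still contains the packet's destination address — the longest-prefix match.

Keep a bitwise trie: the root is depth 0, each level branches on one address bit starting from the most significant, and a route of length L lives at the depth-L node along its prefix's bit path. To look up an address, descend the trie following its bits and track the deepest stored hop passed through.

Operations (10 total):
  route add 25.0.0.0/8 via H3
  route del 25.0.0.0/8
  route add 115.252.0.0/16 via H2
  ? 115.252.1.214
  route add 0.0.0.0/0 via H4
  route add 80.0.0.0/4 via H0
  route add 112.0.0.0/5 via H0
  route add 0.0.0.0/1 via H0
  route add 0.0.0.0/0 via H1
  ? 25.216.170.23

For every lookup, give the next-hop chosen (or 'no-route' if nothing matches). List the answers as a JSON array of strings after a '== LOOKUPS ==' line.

Apply in order:
  + 25.0.0.0/8 (H3) depth=8
  - 25.0.0.0/8 clear@8
  + 115.252.0.0/16 (H2) depth=16
  Q 115.252.1.214: descend 0111001111111100 ; hops seen [H2] ; pick H2
  + 0.0.0.0/0 (H4) depth=0
  + 80.0.0.0/4 (H0) depth=4
  + 112.0.0.0/5 (H0) depth=5
  + 0.0.0.0/1 (H0) depth=1
  + 0.0.0.0/0 (H1) depth=0
  Q 25.216.170.23: descend 00011001 ; hops seen [H1,H0] ; pick H0

== LOOKUPS ==
["H2","H0"]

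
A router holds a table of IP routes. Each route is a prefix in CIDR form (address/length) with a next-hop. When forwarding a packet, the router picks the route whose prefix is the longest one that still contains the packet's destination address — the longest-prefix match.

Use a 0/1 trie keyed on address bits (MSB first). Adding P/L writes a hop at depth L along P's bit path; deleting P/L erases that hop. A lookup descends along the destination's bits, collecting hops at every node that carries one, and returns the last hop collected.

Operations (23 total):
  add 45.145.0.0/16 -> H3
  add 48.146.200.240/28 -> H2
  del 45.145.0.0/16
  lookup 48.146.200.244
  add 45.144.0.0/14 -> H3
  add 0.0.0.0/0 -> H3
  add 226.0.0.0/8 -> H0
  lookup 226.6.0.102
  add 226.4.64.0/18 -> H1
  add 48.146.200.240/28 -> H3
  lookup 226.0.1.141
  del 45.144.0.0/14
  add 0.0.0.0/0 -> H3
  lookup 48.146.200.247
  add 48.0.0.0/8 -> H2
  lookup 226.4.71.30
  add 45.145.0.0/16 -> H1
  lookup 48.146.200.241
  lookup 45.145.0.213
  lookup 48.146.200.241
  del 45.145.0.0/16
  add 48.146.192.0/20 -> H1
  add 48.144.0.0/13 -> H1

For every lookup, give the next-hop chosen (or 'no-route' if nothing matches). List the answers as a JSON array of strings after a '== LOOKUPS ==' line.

Apply in order:
  add 45.145.0.0/16 -> H3 at depth 16
  add 48.146.200.240/28 -> H2 at depth 28
  - 45.145.0.0/16 clear@16
  lookup 48.146.200.244: bits 0011000010010010110010001111 walk d0:-→d1:-→d2:-→d3:-→d4:-→d5:-→d6:-→d7:-→d8:-→d9:-→d10:-→d11:-→d12:-→d13:-→d14:-→d15:-→d16:-→d17:-→d18:-→d19:-→d20:-→d21:-→d22:-→d23:-→d24:-→d25:-→d26:-→d27:-→d28:H2 -> H2
  add 45.144.0.0/14 -> H3 at depth 14
  add 0.0.0.0/0 -> H3 at depth 0
  add 226.0.0.0/8 -> H0 at depth 8
  lookup 226.6.0.102: bits 11100010 walk d0:H3→d1:-→d2:-→d3:-→d4:-→d5:-→d6:-→d7:-→d8:H0 -> H0
  add 226.4.64.0/18 -> H1 at depth 18
  add 48.146.200.240/28 -> H3 at depth 28
  lookup 226.0.1.141: bits 1110001000000 walk d0:H3→d1:-→d2:-→d3:-→d4:-→d5:-→d6:-→d7:-→d8:H0→d9:-→d10:-→d11:-→d12:-→d13:- -> H0
  - 45.144.0.0/14 clear@14
  add 0.0.0.0/0 -> H3 at depth 0
  lookup 48.146.200.247: bits 0011000010010010110010001111 walk d0:H3→d1:-→d2:-→d3:-→d4:-→d5:-→d6:-→d7:-→d8:-→d9:-→d10:-→d11:-→d12:-→d13:-→d14:-→d15:-→d16:-→d17:-→d18:-→d19:-→d20:-→d21:-→d22:-→d23:-→d24:-→d25:-→d26:-→d27:-→d28:H3 -> H3
  add 48.0.0.0/8 -> H2 at depth 8
  lookup 226.4.71.30: bits 111000100000010001 walk d0:H3→d1:-→d2:-→d3:-→d4:-→d5:-→d6:-→d7:-→d8:H0→d9:-→d10:-→d11:-→d12:-→d13:-→d14:-→d15:-→d16:-→d17:-→d18:H1 -> H1
  add 45.145.0.0/16 -> H1 at depth 16
  lookup 48.146.200.241: bits 0011000010010010110010001111 walk d0:H3→d1:-→d2:-→d3:-→d4:-→d5:-→d6:-→d7:-→d8:H2→d9:-→d10:-→d11:-→d12:-→d13:-→d14:-→d15:-→d16:-→d17:-→d18:-→d19:-→d20:-→d21:-→d22:-→d23:-→d24:-→d25:-→d26:-→d27:-→d28:H3 -> H3
  lookup 45.145.0.213: bits 0010110110010001 walk d0:H3→d1:-→d2:-→d3:-→d4:-→d5:-→d6:-→d7:-→d8:-→d9:-→d10:-→d11:-→d12:-→d13:-→d14:-→d15:-→d16:H1 -> H1
  lookup 48.146.200.241: bits 0011000010010010110010001111 walk d0:H3→d1:-→d2:-→d3:-→d4:-→d5:-→d6:-→d7:-→d8:H2→d9:-→d10:-→d11:-→d12:-→d13:-→d14:-→d15:-→d16:-→d17:-→d18:-→d19:-→d20:-→d21:-→d22:-→d23:-→d24:-→d25:-→d26:-→d27:-→d28:H3 -> H3
  - 45.145.0.0/16 clear@16
  add 48.146.192.0/20 -> H1 at depth 20
  add 48.144.0.0/13 -> H1 at depth 13

== LOOKUPS ==
["H2","H0","H0","H3","H1","H3","H1","H3"]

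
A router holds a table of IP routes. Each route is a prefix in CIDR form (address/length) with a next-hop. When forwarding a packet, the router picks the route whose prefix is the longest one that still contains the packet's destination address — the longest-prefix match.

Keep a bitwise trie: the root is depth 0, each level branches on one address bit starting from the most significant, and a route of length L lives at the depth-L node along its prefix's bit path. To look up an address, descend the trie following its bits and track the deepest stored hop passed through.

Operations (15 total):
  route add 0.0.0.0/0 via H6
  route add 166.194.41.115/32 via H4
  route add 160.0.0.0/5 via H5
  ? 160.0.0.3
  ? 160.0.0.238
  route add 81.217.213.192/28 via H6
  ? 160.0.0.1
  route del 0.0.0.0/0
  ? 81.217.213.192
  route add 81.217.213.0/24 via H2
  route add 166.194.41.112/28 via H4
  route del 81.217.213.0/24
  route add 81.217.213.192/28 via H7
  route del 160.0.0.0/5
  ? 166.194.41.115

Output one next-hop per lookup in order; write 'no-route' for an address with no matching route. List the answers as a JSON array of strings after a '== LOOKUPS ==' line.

Apply in order:
  add 0.0.0.0/0 -> H6 at depth 0
  add 166.194.41.115/32 -> H4 at depth 32
  add 160.0.0.0/5 -> H5 at depth 5
  ? 160.0.0.3  path d0:H6→d1:-→d2:-→d3:-→d4:-→d5:H5  best=H5
  ? 160.0.0.238  path d0:H6→d1:-→d2:-→d3:-→d4:-→d5:H5  best=H5
  add 81.217.213.192/28 -> H6 at depth 28
  ? 160.0.0.1  path d0:H6→d1:-→d2:-→d3:-→d4:-→d5:H5  best=H5
  del 0.0.0.0/0 (clear depth 0)
  ? 81.217.213.192  path d0:-→d1:-→d2:-→d3:-→d4:-→d5:-→d6:-→d7:-→d8:-→d9:-→d10:-→d11:-→d12:-→d13:-→d14:-→d15:-→d16:-→d17:-→d18:-→d19:-→d20:-→d21:-→d22:-→d23:-→d24:-→d25:-→d26:-→d27:-→d28:H6  best=H6
  add 81.217.213.0/24 -> H2 at depth 24
  add 166.194.41.112/28 -> H4 at depth 28
  del 81.217.213.0/24 (clear depth 24)
  add 81.217.213.192/28 -> H7 at depth 28
  del 160.0.0.0/5 (clear depth 5)
  ? 166.194.41.115  path d0:-→d1:-→d2:-→d3:-→d4:-→d5:-→d6:-→d7:-→d8:-→d9:-→d10:-→d11:-→d12:-→d13:-→d14:-→d15:-→d16:-→d17:-→d18:-→d19:-→d20:-→d21:-→d22:-→d23:-→d24:-→d25:-→d26:-→d27:-→d28:H4→d29:-→d30:-→d31:-→d32:H4  best=H4

== LOOKUPS ==
["H5","H5","H5","H6","H4"]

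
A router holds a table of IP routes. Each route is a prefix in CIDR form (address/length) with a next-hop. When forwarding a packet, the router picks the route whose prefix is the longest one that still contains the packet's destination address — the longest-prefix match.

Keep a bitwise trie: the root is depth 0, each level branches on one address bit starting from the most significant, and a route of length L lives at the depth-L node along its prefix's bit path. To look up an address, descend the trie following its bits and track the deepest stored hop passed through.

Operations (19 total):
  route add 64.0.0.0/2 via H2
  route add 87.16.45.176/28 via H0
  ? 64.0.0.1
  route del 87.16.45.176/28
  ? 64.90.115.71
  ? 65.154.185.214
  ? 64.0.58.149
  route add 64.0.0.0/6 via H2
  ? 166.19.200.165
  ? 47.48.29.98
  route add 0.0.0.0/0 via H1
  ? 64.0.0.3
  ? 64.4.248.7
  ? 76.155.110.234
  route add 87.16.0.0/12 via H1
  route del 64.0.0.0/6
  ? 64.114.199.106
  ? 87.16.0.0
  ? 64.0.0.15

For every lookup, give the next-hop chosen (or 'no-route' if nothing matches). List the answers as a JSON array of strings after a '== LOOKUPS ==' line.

Process each operation:
  add 64.0.0.0/2 -> H2 at depth 2
  add 87.16.45.176/28 -> H0 at depth 28
  lookup 64.0.0.1: bits 010 walk d0:-→d1:-→d2:H2→d3:- -> H2
  - 87.16.45.176/28 clear@28
  lookup 64.90.115.71: bits 010 walk d0:-→d1:-→d2:H2→d3:- -> H2
  lookup 65.154.185.214: bits 010 walk d0:-→d1:-→d2:H2→d3:- -> H2
  lookup 64.0.58.149: bits 010 walk d0:-→d1:-→d2:H2→d3:- -> H2
  add 64.0.0.0/6 -> H2 at depth 6
  lookup 166.19.200.165: bits ε walk d0:- -> no-route
  lookup 47.48.29.98: bits 0 walk d0:-→d1:- -> no-route
  add 0.0.0.0/0 -> H1 at depth 0
  lookup 64.0.0.3: bits 010000 walk d0:H1→d1:-→d2:H2→d3:-→d4:-→d5:-→d6:H2 -> H2
  lookup 64.4.248.7: bits 010000 walk d0:H1→d1:-→d2:H2→d3:-→d4:-→d5:-→d6:H2 -> H2
  lookup 76.155.110.234: bits 0100 walk d0:H1→d1:-→d2:H2→d3:-→d4:- -> H2
  add 87.16.0.0/12 -> H1 at depth 12
  - 64.0.0.0/6 clear@6
  lookup 64.114.199.106: bits 010000 walk d0:H1→d1:-→d2:H2→d3:-→d4:-→d5:-→d6:- -> H2
  lookup 87.16.0.0: bits 010101110001000000 walk d0:H1→d1:-→d2:H2→d3:-→d4:-→d5:-→d6:-→d7:-→d8:-→d9:-→d10:-→d11:-→d12:H1→d13:-→d14:-→d15:-→d16:-→d17:-→d18:- -> H1
  lookup 64.0.0.15: bits 010000 walk d0:H1→d1:-→d2:H2→d3:-→d4:-→d5:-→d6:- -> H2

== LOOKUPS ==
["H2","H2","H2","H2","no-route","no-route","H2","H2","H2","H2","H1","H2"]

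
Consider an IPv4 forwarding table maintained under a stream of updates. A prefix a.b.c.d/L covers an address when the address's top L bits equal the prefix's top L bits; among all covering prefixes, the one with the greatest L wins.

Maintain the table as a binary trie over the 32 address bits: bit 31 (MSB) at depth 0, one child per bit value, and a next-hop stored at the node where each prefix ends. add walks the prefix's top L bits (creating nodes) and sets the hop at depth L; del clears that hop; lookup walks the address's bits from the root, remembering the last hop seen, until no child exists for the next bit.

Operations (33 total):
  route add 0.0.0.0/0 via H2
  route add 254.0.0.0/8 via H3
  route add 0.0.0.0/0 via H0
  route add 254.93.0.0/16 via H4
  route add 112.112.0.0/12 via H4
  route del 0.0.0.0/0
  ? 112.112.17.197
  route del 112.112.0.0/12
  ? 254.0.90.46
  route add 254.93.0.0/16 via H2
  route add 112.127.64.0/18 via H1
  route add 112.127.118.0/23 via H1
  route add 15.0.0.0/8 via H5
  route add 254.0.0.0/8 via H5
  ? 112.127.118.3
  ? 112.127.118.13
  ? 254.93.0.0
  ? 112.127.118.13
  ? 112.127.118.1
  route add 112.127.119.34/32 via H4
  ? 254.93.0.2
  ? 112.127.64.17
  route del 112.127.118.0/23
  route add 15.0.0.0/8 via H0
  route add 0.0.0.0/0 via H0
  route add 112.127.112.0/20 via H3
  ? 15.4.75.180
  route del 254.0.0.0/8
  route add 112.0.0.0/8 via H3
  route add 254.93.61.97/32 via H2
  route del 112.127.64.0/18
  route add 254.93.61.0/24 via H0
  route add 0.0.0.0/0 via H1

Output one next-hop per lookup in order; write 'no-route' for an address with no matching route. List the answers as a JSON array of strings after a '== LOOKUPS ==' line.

Apply in order:
  add 0.0.0.0/0 -> H2 at depth 0
  add 254.0.0.0/8 -> H3 at depth 8
  add 0.0.0.0/0 -> H0 at depth 0
  add 254.93.0.0/16 -> H4 at depth 16
  add 112.112.0.0/12 -> H4 at depth 12
  - 0.0.0.0/0 clear@0
  ? 112.112.17.197  path d0:-→d1:-→d2:-→d3:-→d4:-→d5:-→d6:-→d7:-→d8:-→d9:-→d10:-→d11:-→d12:H4  best=H4
  - 112.112.0.0/12 clear@12
  ? 254.0.90.46  path d0:-→d1:-→d2:-→d3:-→d4:-→d5:-→d6:-→d7:-→d8:H3→d9:-  best=H3
  add 254.93.0.0/16 -> H2 at depth 16
  add 112.127.64.0/18 -> H1 at depth 18
  add 112.127.118.0/23 -> H1 at depth 23
  add 15.0.0.0/8 -> H5 at depth 8
  add 254.0.0.0/8 -> H5 at depth 8
  ? 112.127.118.3  path d0:-→d1:-→d2:-→d3:-→d4:-→d5:-→d6:-→d7:-→d8:-→d9:-→d10:-→d11:-→d12:-→d13:-→d14:-→d15:-→d16:-→d17:-→d18:H1→d19:-→d20:-→d21:-→d22:-→d23:H1  best=H1
  ? 112.127.118.13  path d0:-→d1:-→d2:-→d3:-→d4:-→d5:-→d6:-→d7:-→d8:-→d9:-→d10:-→d11:-→d12:-→d13:-→d14:-→d15:-→d16:-→d17:-→d18:H1→d19:-→d20:-→d21:-→d22:-→d23:H1  best=H1
  ? 254.93.0.0  path d0:-→d1:-→d2:-→d3:-→d4:-→d5:-→d6:-→d7:-→d8:H5→d9:-→d10:-→d11:-→d12:-→d13:-→d14:-→d15:-→d16:H2  best=H2
  ? 112.127.118.13  path d0:-→d1:-→d2:-→d3:-→d4:-→d5:-→d6:-→d7:-→d8:-→d9:-→d10:-→d11:-→d12:-→d13:-→d14:-→d15:-→d16:-→d17:-→d18:H1→d19:-→d20:-→d21:-→d22:-→d23:H1  best=H1
  ? 112.127.118.1  path d0:-→d1:-→d2:-→d3:-→d4:-→d5:-→d6:-→d7:-→d8:-→d9:-→d10:-→d11:-→d12:-→d13:-→d14:-→d15:-→d16:-→d17:-→d18:H1→d19:-→d20:-→d21:-→d22:-→d23:H1  best=H1
  add 112.127.119.34/32 -> H4 at depth 32
  ? 254.93.0.2  path d0:-→d1:-→d2:-→d3:-→d4:-→d5:-→d6:-→d7:-→d8:H5→d9:-→d10:-→d11:-→d12:-→d13:-→d14:-→d15:-→d16:H2  best=H2
  ? 112.127.64.17  path d0:-→d1:-→d2:-→d3:-→d4:-→d5:-→d6:-→d7:-→d8:-→d9:-→d10:-→d11:-→d12:-→d13:-→d14:-→d15:-→d16:-→d17:-→d18:H1  best=H1
  - 112.127.118.0/23 clear@23
  add 15.0.0.0/8 -> H0 at depth 8
  add 0.0.0.0/0 -> H0 at depth 0
  add 112.127.112.0/20 -> H3 at depth 20
  ? 15.4.75.180  path d0:H0→d1:-→d2:-→d3:-→d4:-→d5:-→d6:-→d7:-→d8:H0  best=H0
  - 254.0.0.0/8 clear@8
  add 112.0.0.0/8 -> H3 at depth 8
  add 254.93.61.97/32 -> H2 at depth 32
  - 112.127.64.0/18 clear@18
  add 254.93.61.0/24 -> H0 at depth 24
  add 0.0.0.0/0 -> H1 at depth 0

== LOOKUPS ==
["H4","H3","H1","H1","H2","H1","H1","H2","H1","H0"]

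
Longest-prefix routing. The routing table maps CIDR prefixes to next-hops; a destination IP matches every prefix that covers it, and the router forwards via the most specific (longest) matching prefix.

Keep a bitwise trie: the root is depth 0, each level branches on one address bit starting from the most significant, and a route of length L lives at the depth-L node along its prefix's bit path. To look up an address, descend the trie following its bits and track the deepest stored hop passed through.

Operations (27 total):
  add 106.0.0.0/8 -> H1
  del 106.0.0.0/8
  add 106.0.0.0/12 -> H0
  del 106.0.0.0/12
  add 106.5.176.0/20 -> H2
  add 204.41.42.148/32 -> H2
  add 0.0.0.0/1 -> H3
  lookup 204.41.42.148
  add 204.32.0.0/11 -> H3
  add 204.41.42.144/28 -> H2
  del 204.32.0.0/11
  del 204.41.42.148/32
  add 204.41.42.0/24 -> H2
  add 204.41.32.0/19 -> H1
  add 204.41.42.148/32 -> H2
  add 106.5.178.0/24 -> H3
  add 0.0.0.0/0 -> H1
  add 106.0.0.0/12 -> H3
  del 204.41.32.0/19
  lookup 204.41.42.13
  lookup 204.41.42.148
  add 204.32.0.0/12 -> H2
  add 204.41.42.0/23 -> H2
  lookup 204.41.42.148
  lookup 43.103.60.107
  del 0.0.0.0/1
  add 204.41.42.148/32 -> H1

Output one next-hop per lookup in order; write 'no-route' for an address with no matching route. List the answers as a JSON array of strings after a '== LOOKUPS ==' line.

Process each operation:
  add 106.0.0.0/8 -> H1 at depth 8
  - 106.0.0.0/8 clear@8
  add 106.0.0.0/12 -> H0 at depth 12
  - 106.0.0.0/12 clear@12
  add 106.5.176.0/20 -> H2 at depth 20
  add 204.41.42.148/32 -> H2 at depth 32
  add 0.0.0.0/1 -> H3 at depth 1
  lookup 204.41.42.148: bits 11001100001010010010101010010100 walk d0:-→d1:-→d2:-→d3:-→d4:-→d5:-→d6:-→d7:-→d8:-→d9:-→d10:-→d11:-→d12:-→d13:-→d14:-→d15:-→d16:-→d17:-→d18:-→d19:-→d20:-→d21:-→d22:-→d23:-→d24:-→d25:-→d26:-→d27:-→d28:-→d29:-→d30:-→d31:-→d32:H2 -> H2
  add 204.32.0.0/11 -> H3 at depth 11
  add 204.41.42.144/28 -> H2 at depth 28
  - 204.32.0.0/11 clear@11
  - 204.41.42.148/32 clear@32
  add 204.41.42.0/24 -> H2 at depth 24
  add 204.41.32.0/19 -> H1 at depth 19
  add 204.41.42.148/32 -> H2 at depth 32
  add 106.5.178.0/24 -> H3 at depth 24
  add 0.0.0.0/0 -> H1 at depth 0
  add 106.0.0.0/12 -> H3 at depth 12
  - 204.41.32.0/19 clear@19
  lookup 204.41.42.13: bits 110011000010100100101010 walk d0:H1→d1:-→d2:-→d3:-→d4:-→d5:-→d6:-→d7:-→d8:-→d9:-→d10:-→d11:-→d12:-→d13:-→d14:-→d15:-→d16:-→d17:-→d18:-→d19:-→d20:-→d21:-→d22:-→d23:-→d24:H2 -> H2
  lookup 204.41.42.148: bits 11001100001010010010101010010100 walk d0:H1→d1:-→d2:-→d3:-→d4:-→d5:-→d6:-→d7:-→d8:-→d9:-→d10:-→d11:-→d12:-→d13:-→d14:-→d15:-→d16:-→d17:-→d18:-→d19:-→d20:-→d21:-→d22:-→d23:-→d24:H2→d25:-→d26:-→d27:-→d28:H2→d29:-→d30:-→d31:-→d32:H2 -> H2
  add 204.32.0.0/12 -> H2 at depth 12
  add 204.41.42.0/23 -> H2 at depth 23
  lookup 204.41.42.148: bits 11001100001010010010101010010100 walk d0:H1→d1:-→d2:-→d3:-→d4:-→d5:-→d6:-→d7:-→d8:-→d9:-→d10:-→d11:-→d12:H2→d13:-→d14:-→d15:-→d16:-→d17:-→d18:-→d19:-→d20:-→d21:-→d22:-→d23:H2→d24:H2→d25:-→d26:-→d27:-→d28:H2→d29:-→d30:-→d31:-→d32:H2 -> H2
  lookup 43.103.60.107: bits 0 walk d0:H1→d1:H3 -> H3
  - 0.0.0.0/1 clear@1
  add 204.41.42.148/32 -> H1 at depth 32

== LOOKUPS ==
["H2","H2","H2","H2","H3"]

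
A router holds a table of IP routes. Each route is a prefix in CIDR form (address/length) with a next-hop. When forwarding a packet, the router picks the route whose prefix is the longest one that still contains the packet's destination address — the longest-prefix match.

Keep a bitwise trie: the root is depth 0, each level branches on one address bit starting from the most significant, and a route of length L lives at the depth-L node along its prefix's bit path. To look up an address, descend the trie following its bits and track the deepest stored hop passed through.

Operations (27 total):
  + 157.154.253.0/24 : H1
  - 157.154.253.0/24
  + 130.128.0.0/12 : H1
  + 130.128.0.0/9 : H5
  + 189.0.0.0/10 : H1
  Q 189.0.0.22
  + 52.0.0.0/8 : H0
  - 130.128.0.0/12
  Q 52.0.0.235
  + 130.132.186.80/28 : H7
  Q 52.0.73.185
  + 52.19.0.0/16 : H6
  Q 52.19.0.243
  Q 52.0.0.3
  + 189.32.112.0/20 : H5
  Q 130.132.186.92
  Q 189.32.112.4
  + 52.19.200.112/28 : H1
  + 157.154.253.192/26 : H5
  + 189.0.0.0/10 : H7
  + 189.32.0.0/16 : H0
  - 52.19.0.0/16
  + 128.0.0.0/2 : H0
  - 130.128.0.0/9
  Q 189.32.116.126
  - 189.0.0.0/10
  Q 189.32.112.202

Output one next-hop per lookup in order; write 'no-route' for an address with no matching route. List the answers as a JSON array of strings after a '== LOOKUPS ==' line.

Process each operation:
  + 157.154.253.0/24 (H1) depth=24
  del 157.154.253.0/24 (clear depth 24)
  + 130.128.0.0/12 (H1) depth=12
  + 130.128.0.0/9 (H5) depth=9
  + 189.0.0.0/10 (H1) depth=10
  ? 189.0.0.22  path d0:-→d1:-→d2:-→d3:-→d4:-→d5:-→d6:-→d7:-→d8:-→d9:-→d10:H1  best=H1
  + 52.0.0.0/8 (H0) depth=8
  del 130.128.0.0/12 (clear depth 12)
  ? 52.0.0.235  path d0:-→d1:-→d2:-→d3:-→d4:-→d5:-→d6:-→d7:-→d8:H0  best=H0
  + 130.132.186.80/28 (H7) depth=28
  ? 52.0.73.185  path d0:-→d1:-→d2:-→d3:-→d4:-→d5:-→d6:-→d7:-→d8:H0  best=H0
  + 52.19.0.0/16 (H6) depth=16
  ? 52.19.0.243  path d0:-→d1:-→d2:-→d3:-→d4:-→d5:-→d6:-→d7:-→d8:H0→d9:-→d10:-→d11:-→d12:-→d13:-→d14:-→d15:-→d16:H6  best=H6
  ? 52.0.0.3  path d0:-→d1:-→d2:-→d3:-→d4:-→d5:-→d6:-→d7:-→d8:H0→d9:-→d10:-→d11:-  best=H0
  + 189.32.112.0/20 (H5) depth=20
  ? 130.132.186.92  path d0:-→d1:-→d2:-→d3:-→d4:-→d5:-→d6:-→d7:-→d8:-→d9:H5→d10:-→d11:-→d12:-→d13:-→d14:-→d15:-→d16:-→d17:-→d18:-→d19:-→d20:-→d21:-→d22:-→d23:-→d24:-→d25:-→d26:-→d27:-→d28:H7  best=H7
  ? 189.32.112.4  path d0:-→d1:-→d2:-→d3:-→d4:-→d5:-→d6:-→d7:-→d8:-→d9:-→d10:H1→d11:-→d12:-→d13:-→d14:-→d15:-→d16:-→d17:-→d18:-→d19:-→d20:H5  best=H5
  + 52.19.200.112/28 (H1) depth=28
  + 157.154.253.192/26 (H5) depth=26
  + 189.0.0.0/10 (H7) depth=10
  + 189.32.0.0/16 (H0) depth=16
  del 52.19.0.0/16 (clear depth 16)
  + 128.0.0.0/2 (H0) depth=2
  del 130.128.0.0/9 (clear depth 9)
  ? 189.32.116.126  path d0:-→d1:-→d2:H0→d3:-→d4:-→d5:-→d6:-→d7:-→d8:-→d9:-→d10:H7→d11:-→d12:-→d13:-→d14:-→d15:-→d16:H0→d17:-→d18:-→d19:-→d20:H5  best=H5
  del 189.0.0.0/10 (clear depth 10)
  ? 189.32.112.202  path d0:-→d1:-→d2:H0→d3:-→d4:-→d5:-→d6:-→d7:-→d8:-→d9:-→d10:-→d11:-→d12:-→d13:-→d14:-→d15:-→d16:H0→d17:-→d18:-→d19:-→d20:H5  best=H5

== LOOKUPS ==
["H1","H0","H0","H6","H0","H7","H5","H5","H5"]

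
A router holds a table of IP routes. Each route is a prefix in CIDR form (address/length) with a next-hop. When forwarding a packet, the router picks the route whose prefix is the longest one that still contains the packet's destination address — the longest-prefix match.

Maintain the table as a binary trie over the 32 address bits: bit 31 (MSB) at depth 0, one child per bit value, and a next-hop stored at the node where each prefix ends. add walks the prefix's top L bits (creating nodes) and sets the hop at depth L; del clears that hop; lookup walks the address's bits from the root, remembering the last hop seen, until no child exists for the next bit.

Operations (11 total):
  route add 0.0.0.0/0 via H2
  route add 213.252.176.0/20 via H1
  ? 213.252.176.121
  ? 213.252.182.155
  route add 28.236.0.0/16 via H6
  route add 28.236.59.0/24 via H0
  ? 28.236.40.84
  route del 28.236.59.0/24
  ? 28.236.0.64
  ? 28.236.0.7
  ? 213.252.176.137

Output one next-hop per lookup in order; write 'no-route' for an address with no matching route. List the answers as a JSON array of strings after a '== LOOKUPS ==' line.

Trace:
  + 0.0.0.0/0 (H2) depth=0
  + 213.252.176.0/20 (H1) depth=20
  lookup 213.252.176.121: bits 11010101111111001011 walk d0:H2→d1:-→d2:-→d3:-→d4:-→d5:-→d6:-→d7:-→d8:-→d9:-→d10:-→d11:-→d12:-→d13:-→d14:-→d15:-→d16:-→d17:-→d18:-→d19:-→d20:H1 -> H1
  lookup 213.252.182.155: bits 11010101111111001011 walk d0:H2→d1:-→d2:-→d3:-→d4:-→d5:-→d6:-→d7:-→d8:-→d9:-→d10:-→d11:-→d12:-→d13:-→d14:-→d15:-→d16:-→d17:-→d18:-→d19:-→d20:H1 -> H1
  + 28.236.0.0/16 (H6) depth=16
  + 28.236.59.0/24 (H0) depth=24
  lookup 28.236.40.84: bits 0001110011101100001 walk d0:H2→d1:-→d2:-→d3:-→d4:-→d5:-→d6:-→d7:-→d8:-→d9:-→d10:-→d11:-→d12:-→d13:-→d14:-→d15:-→d16:H6→d17:-→d18:-→d19:- -> H6
  - 28.236.59.0/24 clear@24
  lookup 28.236.0.64: bits 000111001110110000 walk d0:H2→d1:-→d2:-→d3:-→d4:-→d5:-→d6:-→d7:-→d8:-→d9:-→d10:-→d11:-→d12:-→d13:-→d14:-→d15:-→d16:H6→d17:-→d18:- -> H6
  lookup 28.236.0.7: bits 000111001110110000 walk d0:H2→d1:-→d2:-→d3:-→d4:-→d5:-→d6:-→d7:-→d8:-→d9:-→d10:-→d11:-→d12:-→d13:-→d14:-→d15:-→d16:H6→d17:-→d18:- -> H6
  lookup 213.252.176.137: bits 11010101111111001011 walk d0:H2→d1:-→d2:-→d3:-→d4:-→d5:-→d6:-→d7:-→d8:-→d9:-→d10:-→d11:-→d12:-→d13:-→d14:-→d15:-→d16:-→d17:-→d18:-→d19:-→d20:H1 -> H1

== LOOKUPS ==
["H1","H1","H6","H6","H6","H1"]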